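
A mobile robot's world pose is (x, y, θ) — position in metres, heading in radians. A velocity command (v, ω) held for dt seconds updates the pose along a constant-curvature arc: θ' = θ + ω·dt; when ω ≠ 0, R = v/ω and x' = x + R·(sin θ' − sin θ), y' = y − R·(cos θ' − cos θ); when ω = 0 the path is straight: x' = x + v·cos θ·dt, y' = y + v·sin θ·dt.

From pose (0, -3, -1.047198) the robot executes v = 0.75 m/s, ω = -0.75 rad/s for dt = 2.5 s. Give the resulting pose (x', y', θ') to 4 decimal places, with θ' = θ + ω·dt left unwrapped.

(-0.6484, -4.4760, -2.9222)

θ' = -1.0472 + -0.75·2.5 = -2.9222
R = v/ω = 0.75/-0.75 = -1.0000
x' = 0 + -1.0000·(sin -2.9222 − sin -1.0472) = -0.6484
y' = -3 − -1.0000·(cos -2.9222 − cos -1.0472) = -4.4760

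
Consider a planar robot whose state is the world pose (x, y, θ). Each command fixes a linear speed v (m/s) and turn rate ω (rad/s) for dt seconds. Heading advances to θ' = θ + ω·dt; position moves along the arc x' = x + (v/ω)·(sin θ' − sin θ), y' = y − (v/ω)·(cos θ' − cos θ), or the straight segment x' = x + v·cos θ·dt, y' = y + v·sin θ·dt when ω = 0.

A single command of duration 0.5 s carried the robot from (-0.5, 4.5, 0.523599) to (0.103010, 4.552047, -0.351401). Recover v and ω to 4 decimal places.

Δθ = -0.351401 − 0.523599 = -0.875000
ω = Δθ/dt = -0.875000/0.5 = -1.7500
R = Δx/(sin θ' − sin θ) = -0.7143
v = R·ω = -0.7143·-1.7500 = 1.2500

v = 1.2500, ω = -1.7500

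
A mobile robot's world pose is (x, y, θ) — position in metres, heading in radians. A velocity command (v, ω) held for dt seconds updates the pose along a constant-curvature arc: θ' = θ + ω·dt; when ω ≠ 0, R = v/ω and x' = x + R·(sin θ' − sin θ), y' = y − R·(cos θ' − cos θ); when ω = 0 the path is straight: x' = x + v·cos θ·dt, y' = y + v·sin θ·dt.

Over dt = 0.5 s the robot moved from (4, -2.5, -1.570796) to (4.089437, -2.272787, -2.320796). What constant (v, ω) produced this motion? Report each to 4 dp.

Δθ = -2.320796 − -1.570796 = -0.750000
ω = Δθ/dt = -0.750000/0.5 = -1.5000
R = −Δy/(cos θ' − cos θ) = 0.3333
v = R·ω = 0.3333·-1.5000 = -0.5000

v = -0.5000, ω = -1.5000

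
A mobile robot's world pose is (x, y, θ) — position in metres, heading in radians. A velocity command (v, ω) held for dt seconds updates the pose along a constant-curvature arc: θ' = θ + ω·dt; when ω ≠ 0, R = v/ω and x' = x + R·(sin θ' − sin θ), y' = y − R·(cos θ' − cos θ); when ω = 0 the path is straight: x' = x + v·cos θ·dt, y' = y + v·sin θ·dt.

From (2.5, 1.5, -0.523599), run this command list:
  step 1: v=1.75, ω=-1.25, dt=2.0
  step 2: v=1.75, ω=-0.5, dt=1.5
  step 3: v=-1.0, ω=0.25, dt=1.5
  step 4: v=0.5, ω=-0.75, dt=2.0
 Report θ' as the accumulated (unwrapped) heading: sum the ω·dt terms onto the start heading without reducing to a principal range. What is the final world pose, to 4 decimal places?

step 1: θ'=-3.0236 (R=-1.4000) → pose (1.9648, -1.1027, -3.0236)
step 2: θ'=-3.7736 (R=-3.5000) → pose (-0.5149, -0.4510, -3.7736)
step 3: θ'=-3.3986 (R=-4.0000) → pose (0.8314, -1.0922, -3.3986)
step 4: θ'=-4.8986 (R=-0.6667) → pose (0.3457, -0.3240, -4.8986)

(0.3457, -0.3240, -4.8986)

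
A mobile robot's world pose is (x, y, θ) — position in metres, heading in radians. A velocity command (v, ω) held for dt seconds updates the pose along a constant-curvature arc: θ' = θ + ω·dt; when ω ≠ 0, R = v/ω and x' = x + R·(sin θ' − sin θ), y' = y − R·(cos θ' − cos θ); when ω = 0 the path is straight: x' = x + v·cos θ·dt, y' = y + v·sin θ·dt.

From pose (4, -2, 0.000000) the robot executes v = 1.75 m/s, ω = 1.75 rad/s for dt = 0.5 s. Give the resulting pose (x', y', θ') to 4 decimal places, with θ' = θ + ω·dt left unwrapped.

(4.7675, -1.6410, 0.8750)

θ' = 0.0000 + 1.75·0.5 = 0.8750
R = v/ω = 1.75/1.75 = 1.0000
x' = 4 + 1.0000·(sin 0.8750 − sin 0.0000) = 4.7675
y' = -2 − 1.0000·(cos 0.8750 − cos 0.0000) = -1.6410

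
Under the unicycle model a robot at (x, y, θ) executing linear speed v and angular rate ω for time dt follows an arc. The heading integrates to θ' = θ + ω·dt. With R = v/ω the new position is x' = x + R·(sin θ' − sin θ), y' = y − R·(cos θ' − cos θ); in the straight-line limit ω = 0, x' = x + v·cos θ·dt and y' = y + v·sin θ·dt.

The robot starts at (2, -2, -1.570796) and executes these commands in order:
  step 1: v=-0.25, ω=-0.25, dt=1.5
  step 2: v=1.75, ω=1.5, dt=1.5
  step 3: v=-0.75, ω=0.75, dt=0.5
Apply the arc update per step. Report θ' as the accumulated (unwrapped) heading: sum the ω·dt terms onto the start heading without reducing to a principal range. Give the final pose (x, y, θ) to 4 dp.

(3.1759, -3.3502, 0.6792)

step 1: θ'=-1.9458 (R=1.0000) → pose (2.0695, -1.6337, -1.9458)
step 2: θ'=0.3042 (R=1.1667) → pose (3.5045, -3.1741, 0.3042)
step 3: θ'=0.6792 (R=-1.0000) → pose (3.1759, -3.3502, 0.6792)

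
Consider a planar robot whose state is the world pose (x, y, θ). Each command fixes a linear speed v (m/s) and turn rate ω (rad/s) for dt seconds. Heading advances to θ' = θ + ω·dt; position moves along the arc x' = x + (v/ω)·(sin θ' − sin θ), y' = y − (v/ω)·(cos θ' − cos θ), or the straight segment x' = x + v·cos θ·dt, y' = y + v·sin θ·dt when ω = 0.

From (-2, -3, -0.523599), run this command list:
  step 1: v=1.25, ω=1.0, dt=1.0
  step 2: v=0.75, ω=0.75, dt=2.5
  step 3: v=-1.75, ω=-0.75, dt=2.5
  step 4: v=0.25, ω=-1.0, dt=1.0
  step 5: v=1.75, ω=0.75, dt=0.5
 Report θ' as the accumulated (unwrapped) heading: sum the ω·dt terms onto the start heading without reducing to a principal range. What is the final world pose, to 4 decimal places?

(-0.0768, -5.4440, -0.1486)

step 1: θ'=0.4764 (R=1.2500) → pose (-0.8018, -3.0283, 0.4764)
step 2: θ'=2.3514 (R=1.0000) → pose (-0.5499, -1.4359, 2.3514)
step 3: θ'=0.4764 (R=2.3333) → pose (-1.1376, -5.1514, 0.4764)
step 4: θ'=-0.5236 (R=-0.2500) → pose (-0.8980, -5.1571, -0.5236)
step 5: θ'=-0.1486 (R=2.3333) → pose (-0.0768, -5.4440, -0.1486)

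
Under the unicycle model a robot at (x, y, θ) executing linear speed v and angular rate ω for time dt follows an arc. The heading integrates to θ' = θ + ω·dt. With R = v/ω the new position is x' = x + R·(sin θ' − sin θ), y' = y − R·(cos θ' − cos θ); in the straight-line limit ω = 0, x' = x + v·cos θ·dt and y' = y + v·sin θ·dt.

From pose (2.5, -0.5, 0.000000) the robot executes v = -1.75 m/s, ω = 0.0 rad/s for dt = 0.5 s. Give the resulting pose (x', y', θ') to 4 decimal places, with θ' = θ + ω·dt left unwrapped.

θ' = 0.0000 + 0.0·0.5 = 0.0000
ω = 0 → straight: x' = 2.5 + -1.75·cos(0.0000)·0.5 = 1.6250
y' = -0.5 + -1.75·sin(0.0000)·0.5 = -0.5000

(1.6250, -0.5000, 0.0000)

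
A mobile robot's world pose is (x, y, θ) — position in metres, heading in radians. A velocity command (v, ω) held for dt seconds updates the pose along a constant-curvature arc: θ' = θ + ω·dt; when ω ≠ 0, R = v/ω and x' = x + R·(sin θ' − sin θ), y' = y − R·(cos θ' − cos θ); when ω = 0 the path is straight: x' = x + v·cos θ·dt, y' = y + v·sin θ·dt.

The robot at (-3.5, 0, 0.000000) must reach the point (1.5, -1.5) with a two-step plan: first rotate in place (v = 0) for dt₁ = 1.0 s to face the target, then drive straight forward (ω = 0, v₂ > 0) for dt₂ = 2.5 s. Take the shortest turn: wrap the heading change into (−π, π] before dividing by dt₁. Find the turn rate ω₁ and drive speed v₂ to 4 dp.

heading to target = atan2(-1.5−0, 1.5−-3.5) = -0.2915
Δθ = wrap(-0.2915 − 0.0000) = -0.2915; ω₁ = Δθ/dt₁ = -0.2915
distance = √((1.5−-3.5)² + (-1.5−0)²) = 5.2202; v₂ = distance/dt₂ = 2.0881

ω₁ = -0.2915, v₂ = 2.0881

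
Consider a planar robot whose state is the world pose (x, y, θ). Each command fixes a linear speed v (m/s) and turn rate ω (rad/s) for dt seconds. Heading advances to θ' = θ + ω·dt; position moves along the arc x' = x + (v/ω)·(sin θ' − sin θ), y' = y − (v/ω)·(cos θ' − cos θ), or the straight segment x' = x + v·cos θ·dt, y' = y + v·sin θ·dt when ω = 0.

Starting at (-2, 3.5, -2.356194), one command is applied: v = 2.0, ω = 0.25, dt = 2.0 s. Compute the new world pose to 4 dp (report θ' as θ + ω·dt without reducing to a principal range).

(-4.0195, 0.0955, -1.8562)

θ' = -2.3562 + 0.25·2.0 = -1.8562
R = v/ω = 2.0/0.25 = 8.0000
x' = -2 + 8.0000·(sin -1.8562 − sin -2.3562) = -4.0195
y' = 3.5 − 8.0000·(cos -1.8562 − cos -2.3562) = 0.0955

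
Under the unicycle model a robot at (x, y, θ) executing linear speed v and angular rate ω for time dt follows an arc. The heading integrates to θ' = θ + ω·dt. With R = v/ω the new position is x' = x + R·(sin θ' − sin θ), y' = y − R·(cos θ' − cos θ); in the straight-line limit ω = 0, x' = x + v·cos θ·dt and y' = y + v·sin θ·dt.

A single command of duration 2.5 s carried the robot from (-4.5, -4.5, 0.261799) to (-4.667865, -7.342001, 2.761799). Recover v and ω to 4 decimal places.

Δθ = 2.761799 − 0.261799 = 2.500000
ω = Δθ/dt = 2.500000/2.5 = 1.0000
R = −Δy/(cos θ' − cos θ) = -1.5000
v = R·ω = -1.5000·1.0000 = -1.5000

v = -1.5000, ω = 1.0000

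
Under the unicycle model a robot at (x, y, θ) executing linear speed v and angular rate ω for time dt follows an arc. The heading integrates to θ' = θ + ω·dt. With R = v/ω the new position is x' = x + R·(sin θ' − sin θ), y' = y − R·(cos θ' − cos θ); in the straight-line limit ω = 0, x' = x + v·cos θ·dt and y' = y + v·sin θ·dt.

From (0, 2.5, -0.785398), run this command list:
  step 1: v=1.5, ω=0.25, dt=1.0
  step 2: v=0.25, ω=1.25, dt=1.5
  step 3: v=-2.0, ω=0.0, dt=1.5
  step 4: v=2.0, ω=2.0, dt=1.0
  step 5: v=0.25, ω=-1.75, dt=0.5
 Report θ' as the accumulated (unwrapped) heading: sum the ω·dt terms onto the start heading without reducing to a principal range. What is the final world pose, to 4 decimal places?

step 1: θ'=-0.5354 (R=6.0000) → pose (1.1815, 1.5822, -0.5354)
step 2: θ'=1.3396 (R=0.2000) → pose (1.4783, 1.7084, 1.3396)
step 3: θ'=1.3396 (straight) → pose (0.7908, -1.2117, 1.3396)
step 4: θ'=3.3396 (R=1.0000) → pose (-0.3793, -0.0021, 3.3396)
step 5: θ'=2.4646 (R=-0.1429) → pose (-0.4969, 0.0266, 2.4646)

(-0.4969, 0.0266, 2.4646)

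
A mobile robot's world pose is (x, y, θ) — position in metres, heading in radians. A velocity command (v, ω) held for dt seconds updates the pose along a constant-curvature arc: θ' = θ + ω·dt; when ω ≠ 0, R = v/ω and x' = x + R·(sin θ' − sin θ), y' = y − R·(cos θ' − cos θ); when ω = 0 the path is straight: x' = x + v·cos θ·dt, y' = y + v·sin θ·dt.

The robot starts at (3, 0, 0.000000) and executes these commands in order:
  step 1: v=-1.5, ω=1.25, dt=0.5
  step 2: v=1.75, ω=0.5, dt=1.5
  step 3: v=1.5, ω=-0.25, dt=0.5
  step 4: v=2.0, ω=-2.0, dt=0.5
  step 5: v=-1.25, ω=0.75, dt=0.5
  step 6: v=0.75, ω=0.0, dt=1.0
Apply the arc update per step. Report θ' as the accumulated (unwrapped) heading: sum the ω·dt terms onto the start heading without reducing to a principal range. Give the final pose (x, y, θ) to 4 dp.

(4.6216, 3.4844, 0.6250)

step 1: θ'=0.6250 (R=-1.2000) → pose (2.2979, -0.2268, 0.6250)
step 2: θ'=1.3750 (R=3.5000) → pose (3.6832, 1.9306, 1.3750)
step 3: θ'=1.2500 (R=-6.0000) → pose (3.8746, 2.6553, 1.2500)
step 4: θ'=0.2500 (R=-1.0000) → pose (4.5762, 3.3088, 0.2500)
step 5: θ'=0.6250 (R=-1.6667) → pose (4.0134, 3.0456, 0.6250)
step 6: θ'=0.6250 (straight) → pose (4.6216, 3.4844, 0.6250)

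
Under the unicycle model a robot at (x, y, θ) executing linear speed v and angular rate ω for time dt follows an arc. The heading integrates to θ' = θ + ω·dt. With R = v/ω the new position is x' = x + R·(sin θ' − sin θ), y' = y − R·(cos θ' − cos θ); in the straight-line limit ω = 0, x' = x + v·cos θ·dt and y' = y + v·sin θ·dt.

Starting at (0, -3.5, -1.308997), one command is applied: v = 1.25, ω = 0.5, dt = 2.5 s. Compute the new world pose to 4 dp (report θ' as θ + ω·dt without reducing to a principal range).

θ' = -1.3090 + 0.5·2.5 = -0.0590
R = v/ω = 1.25/0.5 = 2.5000
x' = 0 + 2.5000·(sin -0.0590 − sin -1.3090) = 2.2674
y' = -3.5 − 2.5000·(cos -0.0590 − cos -1.3090) = -5.3486

(2.2674, -5.3486, -0.0590)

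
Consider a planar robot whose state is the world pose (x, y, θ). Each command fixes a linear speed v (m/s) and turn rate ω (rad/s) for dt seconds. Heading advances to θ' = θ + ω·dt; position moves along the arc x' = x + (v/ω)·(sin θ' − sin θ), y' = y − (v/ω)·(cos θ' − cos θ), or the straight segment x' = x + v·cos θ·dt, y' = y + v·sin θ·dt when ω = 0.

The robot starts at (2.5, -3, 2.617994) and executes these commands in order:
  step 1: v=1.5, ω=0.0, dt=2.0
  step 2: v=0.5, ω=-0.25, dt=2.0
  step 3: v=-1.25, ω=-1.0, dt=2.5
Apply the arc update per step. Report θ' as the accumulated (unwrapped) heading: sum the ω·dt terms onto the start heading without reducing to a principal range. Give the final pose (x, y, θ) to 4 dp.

step 1: θ'=2.6180 (straight) → pose (-0.0981, -1.5000, 2.6180)
step 2: θ'=2.1180 (R=-2.0000) → pose (-0.8060, -0.8085, 2.1180)
step 3: θ'=-0.3820 (R=1.2500) → pose (-2.3395, -2.6188, -0.3820)

(-2.3395, -2.6188, -0.3820)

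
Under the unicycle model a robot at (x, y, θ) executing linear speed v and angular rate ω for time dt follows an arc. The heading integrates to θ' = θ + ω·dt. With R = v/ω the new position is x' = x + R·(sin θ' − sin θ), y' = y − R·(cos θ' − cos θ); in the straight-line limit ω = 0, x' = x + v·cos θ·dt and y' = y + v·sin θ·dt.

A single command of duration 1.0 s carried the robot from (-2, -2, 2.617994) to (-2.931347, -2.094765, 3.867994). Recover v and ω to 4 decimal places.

Δθ = 3.867994 − 2.617994 = 1.250000
ω = Δθ/dt = 1.250000/1.0 = 1.2500
R = Δx/(sin θ' − sin θ) = 0.8000
v = R·ω = 0.8000·1.2500 = 1.0000

v = 1.0000, ω = 1.2500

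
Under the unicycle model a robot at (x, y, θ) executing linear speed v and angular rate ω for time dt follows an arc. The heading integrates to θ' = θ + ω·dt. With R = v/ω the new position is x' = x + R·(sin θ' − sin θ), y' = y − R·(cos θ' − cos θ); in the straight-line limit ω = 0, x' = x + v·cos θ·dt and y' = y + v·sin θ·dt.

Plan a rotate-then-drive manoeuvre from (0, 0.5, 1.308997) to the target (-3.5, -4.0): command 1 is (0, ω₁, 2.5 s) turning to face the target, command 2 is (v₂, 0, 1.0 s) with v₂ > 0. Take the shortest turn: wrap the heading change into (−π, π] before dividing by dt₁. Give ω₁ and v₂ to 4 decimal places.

ω₁ = 1.0969, v₂ = 5.7009

heading to target = atan2(-4−0.5, -3.5−0) = -2.2318
Δθ = wrap(-2.2318 − 1.3090) = 2.7423; ω₁ = Δθ/dt₁ = 1.0969
distance = √((-3.5−0)² + (-4−0.5)²) = 5.7009; v₂ = distance/dt₂ = 5.7009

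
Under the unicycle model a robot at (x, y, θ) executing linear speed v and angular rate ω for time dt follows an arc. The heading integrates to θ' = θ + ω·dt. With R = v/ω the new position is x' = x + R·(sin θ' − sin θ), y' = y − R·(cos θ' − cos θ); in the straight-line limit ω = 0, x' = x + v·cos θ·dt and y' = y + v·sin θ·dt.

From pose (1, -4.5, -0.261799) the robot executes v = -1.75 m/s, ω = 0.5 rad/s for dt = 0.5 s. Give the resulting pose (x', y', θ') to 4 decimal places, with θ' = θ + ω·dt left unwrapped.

θ' = -0.2618 + 0.5·0.5 = -0.0118
R = v/ω = -1.75/0.5 = -3.5000
x' = 1 + -3.5000·(sin -0.0118 − sin -0.2618) = 0.1354
y' = -4.5 − -3.5000·(cos -0.0118 − cos -0.2618) = -4.3810

(0.1354, -4.3810, -0.0118)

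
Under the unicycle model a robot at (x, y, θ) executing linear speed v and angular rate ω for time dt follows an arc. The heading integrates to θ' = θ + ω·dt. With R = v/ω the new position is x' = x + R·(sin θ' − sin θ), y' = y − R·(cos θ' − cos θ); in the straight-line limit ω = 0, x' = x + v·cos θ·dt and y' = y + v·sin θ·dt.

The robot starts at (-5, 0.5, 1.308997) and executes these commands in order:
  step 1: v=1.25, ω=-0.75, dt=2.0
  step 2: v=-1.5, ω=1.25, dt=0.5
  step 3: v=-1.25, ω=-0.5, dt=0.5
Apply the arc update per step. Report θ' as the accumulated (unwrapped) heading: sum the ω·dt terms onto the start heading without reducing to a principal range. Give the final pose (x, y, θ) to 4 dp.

(-4.4000, 1.4260, 0.1840)

step 1: θ'=-0.1910 (R=-1.6667) → pose (-3.0737, 1.7050, -0.1910)
step 2: θ'=0.4340 (R=-1.2000) → pose (-3.8061, 1.6156, 0.4340)
step 3: θ'=0.1840 (R=2.5000) → pose (-4.4000, 1.4260, 0.1840)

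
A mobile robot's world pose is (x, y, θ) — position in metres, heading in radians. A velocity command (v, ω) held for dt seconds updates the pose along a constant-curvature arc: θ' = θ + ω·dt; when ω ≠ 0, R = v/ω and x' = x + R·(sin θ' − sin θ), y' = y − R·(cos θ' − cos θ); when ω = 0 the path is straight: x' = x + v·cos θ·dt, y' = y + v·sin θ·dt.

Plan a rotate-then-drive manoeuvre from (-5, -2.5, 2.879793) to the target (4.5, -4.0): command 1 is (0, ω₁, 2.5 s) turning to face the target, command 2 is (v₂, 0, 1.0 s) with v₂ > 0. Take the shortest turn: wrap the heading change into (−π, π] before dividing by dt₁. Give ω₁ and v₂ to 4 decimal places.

heading to target = atan2(-4−-2.5, 4.5−-5) = -0.1566
Δθ = wrap(-0.1566 − 2.8798) = -3.0364; ω₁ = Δθ/dt₁ = -1.2146
distance = √((4.5−-5)² + (-4−-2.5)²) = 9.6177; v₂ = distance/dt₂ = 9.6177

ω₁ = -1.2146, v₂ = 9.6177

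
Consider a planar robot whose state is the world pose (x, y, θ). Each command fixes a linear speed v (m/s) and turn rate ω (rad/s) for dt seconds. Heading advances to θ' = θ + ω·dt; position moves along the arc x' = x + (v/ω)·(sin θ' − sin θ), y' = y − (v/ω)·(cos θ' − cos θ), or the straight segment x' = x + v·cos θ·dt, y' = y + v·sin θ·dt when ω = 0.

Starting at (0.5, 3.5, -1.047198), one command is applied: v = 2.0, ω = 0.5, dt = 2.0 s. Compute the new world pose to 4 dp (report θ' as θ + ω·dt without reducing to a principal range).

(3.7754, 1.5045, -0.0472)

θ' = -1.0472 + 0.5·2.0 = -0.0472
R = v/ω = 2.0/0.5 = 4.0000
x' = 0.5 + 4.0000·(sin -0.0472 − sin -1.0472) = 3.7754
y' = 3.5 − 4.0000·(cos -0.0472 − cos -1.0472) = 1.5045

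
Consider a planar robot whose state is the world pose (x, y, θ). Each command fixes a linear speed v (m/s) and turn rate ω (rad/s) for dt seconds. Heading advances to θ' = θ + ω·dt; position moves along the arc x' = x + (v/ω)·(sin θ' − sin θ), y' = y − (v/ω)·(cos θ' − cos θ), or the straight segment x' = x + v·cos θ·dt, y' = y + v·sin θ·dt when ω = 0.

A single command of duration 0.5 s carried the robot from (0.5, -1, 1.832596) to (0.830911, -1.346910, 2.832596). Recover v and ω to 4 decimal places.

Δθ = 2.832596 − 1.832596 = 1.000000
ω = Δθ/dt = 1.000000/0.5 = 2.0000
R = −Δy/(cos θ' − cos θ) = -0.5000
v = R·ω = -0.5000·2.0000 = -1.0000

v = -1.0000, ω = 2.0000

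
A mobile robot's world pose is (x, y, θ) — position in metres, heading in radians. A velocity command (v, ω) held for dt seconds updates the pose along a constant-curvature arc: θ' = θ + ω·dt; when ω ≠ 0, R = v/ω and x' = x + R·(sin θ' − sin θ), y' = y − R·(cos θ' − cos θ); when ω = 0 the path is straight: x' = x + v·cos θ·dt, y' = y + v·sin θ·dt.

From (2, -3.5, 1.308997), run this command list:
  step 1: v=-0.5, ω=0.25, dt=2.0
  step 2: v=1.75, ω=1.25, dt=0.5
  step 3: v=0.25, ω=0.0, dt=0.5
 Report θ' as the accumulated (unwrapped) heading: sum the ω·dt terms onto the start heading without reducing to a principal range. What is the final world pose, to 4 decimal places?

(1.4429, -3.6747, 2.4340)

step 1: θ'=1.8090 (R=-2.0000) → pose (1.9883, -4.4895, 1.8090)
step 2: θ'=2.4340 (R=1.4000) → pose (1.5379, -3.7560, 2.4340)
step 3: θ'=2.4340 (straight) → pose (1.4429, -3.6747, 2.4340)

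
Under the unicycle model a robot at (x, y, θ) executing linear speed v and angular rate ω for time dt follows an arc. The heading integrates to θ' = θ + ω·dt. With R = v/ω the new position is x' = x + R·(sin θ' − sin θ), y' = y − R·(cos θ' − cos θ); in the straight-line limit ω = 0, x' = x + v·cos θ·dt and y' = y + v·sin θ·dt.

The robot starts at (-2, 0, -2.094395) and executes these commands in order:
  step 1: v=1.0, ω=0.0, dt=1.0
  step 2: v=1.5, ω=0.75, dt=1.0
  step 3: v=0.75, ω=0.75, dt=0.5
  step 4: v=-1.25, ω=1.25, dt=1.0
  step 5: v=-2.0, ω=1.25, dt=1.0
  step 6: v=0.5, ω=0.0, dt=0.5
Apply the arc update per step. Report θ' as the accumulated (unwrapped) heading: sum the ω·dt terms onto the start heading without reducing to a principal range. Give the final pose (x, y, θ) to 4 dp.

(-4.8140, -3.4845, 1.5306)

step 1: θ'=-2.0944 (straight) → pose (-2.5000, -0.8660, -2.0944)
step 2: θ'=-1.3444 (R=2.0000) → pose (-2.7169, -2.3150, -1.3444)
step 3: θ'=-0.9694 (R=1.0000) → pose (-2.5670, -2.6563, -0.9694)
step 4: θ'=0.2806 (R=-1.0000) → pose (-3.6685, -2.2612, 0.2806)
step 5: θ'=1.5306 (R=-1.6000) → pose (-4.8241, -3.7343, 1.5306)
step 6: θ'=1.5306 (straight) → pose (-4.8140, -3.4845, 1.5306)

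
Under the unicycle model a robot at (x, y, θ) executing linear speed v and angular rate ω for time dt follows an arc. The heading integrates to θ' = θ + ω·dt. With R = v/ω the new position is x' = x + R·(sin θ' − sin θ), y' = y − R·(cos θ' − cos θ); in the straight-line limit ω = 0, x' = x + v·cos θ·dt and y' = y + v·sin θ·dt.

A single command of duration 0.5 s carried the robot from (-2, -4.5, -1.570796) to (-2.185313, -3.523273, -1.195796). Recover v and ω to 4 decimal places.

v = -2.0000, ω = 0.7500

Δθ = -1.195796 − -1.570796 = 0.375000
ω = Δθ/dt = 0.375000/0.5 = 0.7500
R = −Δy/(cos θ' − cos θ) = -2.6667
v = R·ω = -2.6667·0.7500 = -2.0000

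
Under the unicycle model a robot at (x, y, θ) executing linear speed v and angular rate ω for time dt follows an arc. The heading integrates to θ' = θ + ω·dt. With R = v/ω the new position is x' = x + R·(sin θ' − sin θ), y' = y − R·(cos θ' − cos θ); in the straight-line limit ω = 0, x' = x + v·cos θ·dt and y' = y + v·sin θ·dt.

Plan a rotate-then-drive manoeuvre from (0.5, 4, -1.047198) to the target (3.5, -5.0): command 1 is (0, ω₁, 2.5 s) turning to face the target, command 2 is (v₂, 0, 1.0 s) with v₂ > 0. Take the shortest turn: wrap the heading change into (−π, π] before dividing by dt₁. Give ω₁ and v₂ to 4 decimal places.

heading to target = atan2(-5−4, 3.5−0.5) = -1.2490
Δθ = wrap(-1.2490 − -1.0472) = -0.2018; ω₁ = Δθ/dt₁ = -0.0807
distance = √((3.5−0.5)² + (-5−4)²) = 9.4868; v₂ = distance/dt₂ = 9.4868

ω₁ = -0.0807, v₂ = 9.4868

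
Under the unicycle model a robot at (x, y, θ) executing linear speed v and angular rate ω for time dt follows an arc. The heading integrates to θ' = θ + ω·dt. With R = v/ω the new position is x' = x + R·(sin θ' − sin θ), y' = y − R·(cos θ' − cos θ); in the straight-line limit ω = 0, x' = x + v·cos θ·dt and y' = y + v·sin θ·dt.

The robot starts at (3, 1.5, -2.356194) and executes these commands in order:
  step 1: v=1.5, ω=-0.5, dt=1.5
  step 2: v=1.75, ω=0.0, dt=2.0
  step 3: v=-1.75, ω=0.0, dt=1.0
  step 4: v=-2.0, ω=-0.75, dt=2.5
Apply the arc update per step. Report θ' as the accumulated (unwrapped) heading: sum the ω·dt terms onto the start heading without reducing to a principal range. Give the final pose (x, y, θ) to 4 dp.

(1.9012, -2.8119, -4.9812)

step 1: θ'=-3.1062 (R=-3.0000) → pose (0.9849, 0.6232, -3.1062)
step 2: θ'=-3.1062 (straight) → pose (-2.5130, 0.4993, -3.1062)
step 3: θ'=-3.1062 (straight) → pose (-0.7641, 0.5613, -3.1062)
step 4: θ'=-4.9812 (R=2.6667) → pose (1.9012, -2.8119, -4.9812)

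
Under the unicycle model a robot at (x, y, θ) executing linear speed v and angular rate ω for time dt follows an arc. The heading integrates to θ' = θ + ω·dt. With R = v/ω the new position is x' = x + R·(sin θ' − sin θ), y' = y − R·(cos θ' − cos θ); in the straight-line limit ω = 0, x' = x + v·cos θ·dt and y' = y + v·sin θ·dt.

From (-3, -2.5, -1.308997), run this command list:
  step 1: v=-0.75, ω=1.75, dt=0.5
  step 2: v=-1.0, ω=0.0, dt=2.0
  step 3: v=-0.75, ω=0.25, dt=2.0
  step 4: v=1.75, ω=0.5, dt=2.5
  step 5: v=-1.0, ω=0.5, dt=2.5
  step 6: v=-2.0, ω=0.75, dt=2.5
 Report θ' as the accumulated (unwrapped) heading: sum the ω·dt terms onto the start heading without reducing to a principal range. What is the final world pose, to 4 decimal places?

(1.5158, 0.8410, 4.4410)

step 1: θ'=-0.4340 (R=-0.4286) → pose (-3.2338, -2.2221, -0.4340)
step 2: θ'=-0.4340 (straight) → pose (-5.0483, -1.3811, -0.4340)
step 3: θ'=0.0660 (R=-3.0000) → pose (-6.5077, -1.1095, 0.0660)
step 4: θ'=1.3160 (R=3.5000) → pose (-3.3515, 1.5007, 1.3160)
step 5: θ'=2.5660 (R=-2.0000) → pose (-2.5048, -0.6811, 2.5660)
step 6: θ'=4.4410 (R=-2.6667) → pose (1.5158, 0.8410, 4.4410)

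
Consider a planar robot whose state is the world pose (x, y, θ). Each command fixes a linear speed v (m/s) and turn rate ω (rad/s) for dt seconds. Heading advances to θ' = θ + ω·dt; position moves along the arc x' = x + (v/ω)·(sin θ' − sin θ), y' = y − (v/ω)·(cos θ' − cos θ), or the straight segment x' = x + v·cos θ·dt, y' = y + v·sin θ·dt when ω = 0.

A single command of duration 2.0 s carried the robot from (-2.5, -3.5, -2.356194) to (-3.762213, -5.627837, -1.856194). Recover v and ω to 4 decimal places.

Δθ = -1.856194 − -2.356194 = 0.500000
ω = Δθ/dt = 0.500000/2.0 = 0.2500
R = −Δy/(cos θ' − cos θ) = 5.0000
v = R·ω = 5.0000·0.2500 = 1.2500

v = 1.2500, ω = 0.2500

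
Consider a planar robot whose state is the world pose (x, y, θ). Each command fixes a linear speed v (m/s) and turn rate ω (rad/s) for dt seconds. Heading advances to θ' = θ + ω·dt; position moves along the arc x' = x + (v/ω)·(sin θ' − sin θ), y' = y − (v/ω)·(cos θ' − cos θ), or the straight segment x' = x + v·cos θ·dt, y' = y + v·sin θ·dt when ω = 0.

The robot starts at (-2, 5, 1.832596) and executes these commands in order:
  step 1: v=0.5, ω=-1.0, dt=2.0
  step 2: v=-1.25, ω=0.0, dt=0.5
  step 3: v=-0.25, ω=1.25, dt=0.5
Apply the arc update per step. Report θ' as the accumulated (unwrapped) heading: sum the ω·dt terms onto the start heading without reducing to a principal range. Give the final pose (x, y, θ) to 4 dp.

step 1: θ'=-0.1674 (R=-0.5000) → pose (-1.4337, 5.6224, -0.1674)
step 2: θ'=-0.1674 (straight) → pose (-2.0500, 5.7266, -0.1674)
step 3: θ'=0.4576 (R=-0.2000) → pose (-2.1717, 5.7088, 0.4576)

(-2.1717, 5.7088, 0.4576)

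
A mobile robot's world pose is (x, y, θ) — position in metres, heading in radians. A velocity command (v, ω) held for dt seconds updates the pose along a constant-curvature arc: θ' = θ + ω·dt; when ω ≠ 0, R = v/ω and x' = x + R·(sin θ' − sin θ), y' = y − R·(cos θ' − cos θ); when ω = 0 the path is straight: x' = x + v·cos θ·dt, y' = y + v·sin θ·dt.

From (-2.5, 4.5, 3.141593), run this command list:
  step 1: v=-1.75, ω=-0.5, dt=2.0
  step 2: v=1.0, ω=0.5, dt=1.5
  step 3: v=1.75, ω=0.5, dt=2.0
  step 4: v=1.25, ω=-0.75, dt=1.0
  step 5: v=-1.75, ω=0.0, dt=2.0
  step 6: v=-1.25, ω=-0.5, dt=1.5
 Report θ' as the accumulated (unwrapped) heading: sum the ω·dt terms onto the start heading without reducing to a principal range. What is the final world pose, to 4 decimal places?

step 1: θ'=2.1416 (R=3.5000) → pose (0.4451, 2.8911, 2.1416)
step 2: θ'=2.8916 (R=2.0000) → pose (-0.7430, 3.7483, 2.8916)
step 3: θ'=3.8916 (R=3.5000) → pose (-3.9946, 2.9180, 3.8916)
step 4: θ'=3.1416 (R=-1.6667) → pose (-5.1307, 2.4708, 3.1416)
step 5: θ'=3.1416 (straight) → pose (-1.6307, 2.4708, 3.1416)
step 6: θ'=2.3916 (R=2.5000) → pose (0.0734, 1.8000, 2.3916)

(0.0734, 1.8000, 2.3916)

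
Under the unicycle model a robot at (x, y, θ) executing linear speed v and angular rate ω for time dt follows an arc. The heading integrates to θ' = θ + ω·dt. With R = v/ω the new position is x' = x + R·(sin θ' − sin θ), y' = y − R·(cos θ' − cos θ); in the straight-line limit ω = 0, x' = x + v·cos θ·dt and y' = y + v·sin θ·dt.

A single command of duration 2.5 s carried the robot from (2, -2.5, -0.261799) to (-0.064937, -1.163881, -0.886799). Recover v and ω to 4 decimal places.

Δθ = -0.886799 − -0.261799 = -0.625000
ω = Δθ/dt = -0.625000/2.5 = -0.2500
R = Δx/(sin θ' − sin θ) = 4.0000
v = R·ω = 4.0000·-0.2500 = -1.0000

v = -1.0000, ω = -0.2500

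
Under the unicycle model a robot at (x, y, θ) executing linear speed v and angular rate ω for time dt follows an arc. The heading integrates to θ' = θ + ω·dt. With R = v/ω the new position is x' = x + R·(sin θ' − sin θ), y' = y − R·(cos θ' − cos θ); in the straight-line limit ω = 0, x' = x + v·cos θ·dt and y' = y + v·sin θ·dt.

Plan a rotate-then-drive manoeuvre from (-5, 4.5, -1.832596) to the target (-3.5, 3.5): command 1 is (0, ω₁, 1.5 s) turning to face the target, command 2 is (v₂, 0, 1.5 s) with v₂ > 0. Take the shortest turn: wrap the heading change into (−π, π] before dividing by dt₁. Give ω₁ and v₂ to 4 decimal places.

ω₁ = 0.8297, v₂ = 1.2019

heading to target = atan2(3.5−4.5, -3.5−-5) = -0.5880
Δθ = wrap(-0.5880 − -1.8326) = 1.2446; ω₁ = Δθ/dt₁ = 0.8297
distance = √((-3.5−-5)² + (3.5−4.5)²) = 1.8028; v₂ = distance/dt₂ = 1.2019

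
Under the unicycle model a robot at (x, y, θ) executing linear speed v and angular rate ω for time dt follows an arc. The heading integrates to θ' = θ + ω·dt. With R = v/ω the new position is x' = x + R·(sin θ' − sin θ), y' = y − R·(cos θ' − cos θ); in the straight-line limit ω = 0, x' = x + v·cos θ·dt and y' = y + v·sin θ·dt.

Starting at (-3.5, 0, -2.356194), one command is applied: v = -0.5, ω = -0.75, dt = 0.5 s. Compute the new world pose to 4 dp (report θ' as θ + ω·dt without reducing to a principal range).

(-3.2946, 0.1399, -2.7312)

θ' = -2.3562 + -0.75·0.5 = -2.7312
R = v/ω = -0.5/-0.75 = 0.6667
x' = -3.5 + 0.6667·(sin -2.7312 − sin -2.3562) = -3.2946
y' = 0 − 0.6667·(cos -2.7312 − cos -2.3562) = 0.1399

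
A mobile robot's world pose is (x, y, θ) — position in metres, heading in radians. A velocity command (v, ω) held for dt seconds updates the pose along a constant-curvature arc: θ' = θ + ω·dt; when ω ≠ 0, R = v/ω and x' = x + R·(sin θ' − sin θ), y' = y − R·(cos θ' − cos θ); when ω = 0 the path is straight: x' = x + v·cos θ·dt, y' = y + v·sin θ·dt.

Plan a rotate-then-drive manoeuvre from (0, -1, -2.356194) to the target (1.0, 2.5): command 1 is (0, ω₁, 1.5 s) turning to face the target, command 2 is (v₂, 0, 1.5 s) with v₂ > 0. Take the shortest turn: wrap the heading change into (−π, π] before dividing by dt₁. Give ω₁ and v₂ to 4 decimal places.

heading to target = atan2(2.5−-1, 1−0) = 1.2925
Δθ = wrap(1.2925 − -2.3562) = -2.6345; ω₁ = Δθ/dt₁ = -1.7563
distance = √((1−0)² + (2.5−-1)²) = 3.6401; v₂ = distance/dt₂ = 2.4267

ω₁ = -1.7563, v₂ = 2.4267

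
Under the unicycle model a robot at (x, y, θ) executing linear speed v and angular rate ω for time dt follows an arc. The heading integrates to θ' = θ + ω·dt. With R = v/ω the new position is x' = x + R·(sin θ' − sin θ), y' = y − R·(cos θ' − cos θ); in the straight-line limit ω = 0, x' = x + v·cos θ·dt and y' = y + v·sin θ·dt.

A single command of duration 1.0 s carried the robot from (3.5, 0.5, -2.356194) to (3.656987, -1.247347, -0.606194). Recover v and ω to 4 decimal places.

Δθ = -0.606194 − -2.356194 = 1.750000
ω = Δθ/dt = 1.750000/1.0 = 1.7500
R = −Δy/(cos θ' − cos θ) = 1.1429
v = R·ω = 1.1429·1.7500 = 2.0000

v = 2.0000, ω = 1.7500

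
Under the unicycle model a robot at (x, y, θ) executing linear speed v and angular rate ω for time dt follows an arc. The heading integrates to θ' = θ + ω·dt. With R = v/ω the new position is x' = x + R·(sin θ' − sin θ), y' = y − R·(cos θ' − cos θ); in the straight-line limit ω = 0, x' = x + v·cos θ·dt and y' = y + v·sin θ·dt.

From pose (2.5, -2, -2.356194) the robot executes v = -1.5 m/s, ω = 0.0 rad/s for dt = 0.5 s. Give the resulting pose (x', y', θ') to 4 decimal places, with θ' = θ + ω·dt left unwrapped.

θ' = -2.3562 + 0.0·0.5 = -2.3562
ω = 0 → straight: x' = 2.5 + -1.5·cos(-2.3562)·0.5 = 3.0303
y' = -2 + -1.5·sin(-2.3562)·0.5 = -1.4697

(3.0303, -1.4697, -2.3562)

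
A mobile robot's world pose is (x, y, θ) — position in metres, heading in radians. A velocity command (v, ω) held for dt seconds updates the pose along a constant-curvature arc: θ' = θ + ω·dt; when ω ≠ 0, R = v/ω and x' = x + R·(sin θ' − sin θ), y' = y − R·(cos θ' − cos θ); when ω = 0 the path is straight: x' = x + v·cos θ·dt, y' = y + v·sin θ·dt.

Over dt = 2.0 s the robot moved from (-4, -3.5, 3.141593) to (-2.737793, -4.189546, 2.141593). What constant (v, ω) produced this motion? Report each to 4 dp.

v = -0.7500, ω = -0.5000

Δθ = 2.141593 − 3.141593 = -1.000000
ω = Δθ/dt = -1.000000/2.0 = -0.5000
R = Δx/(sin θ' − sin θ) = 1.5000
v = R·ω = 1.5000·-0.5000 = -0.7500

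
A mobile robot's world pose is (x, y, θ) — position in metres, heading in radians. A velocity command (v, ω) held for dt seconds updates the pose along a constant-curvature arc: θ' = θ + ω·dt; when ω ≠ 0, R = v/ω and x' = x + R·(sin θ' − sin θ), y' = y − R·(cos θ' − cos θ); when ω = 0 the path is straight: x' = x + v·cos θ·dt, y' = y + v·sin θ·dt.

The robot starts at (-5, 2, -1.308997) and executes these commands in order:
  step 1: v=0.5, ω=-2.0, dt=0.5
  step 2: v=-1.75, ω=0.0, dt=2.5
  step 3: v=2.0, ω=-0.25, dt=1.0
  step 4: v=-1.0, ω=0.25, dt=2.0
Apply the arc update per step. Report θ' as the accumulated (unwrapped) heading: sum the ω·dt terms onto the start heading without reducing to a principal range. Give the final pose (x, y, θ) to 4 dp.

step 1: θ'=-2.3090 (R=-0.2500) → pose (-5.0566, 1.7671, -2.3090)
step 2: θ'=-2.3090 (straight) → pose (-2.1124, 5.0032, -2.3090)
step 3: θ'=-2.5590 (R=-8.0000) → pose (-3.6283, 3.7065, -2.5590)
step 4: θ'=-2.0590 (R=-4.0000) → pose (-2.2963, 5.1705, -2.0590)

(-2.2963, 5.1705, -2.0590)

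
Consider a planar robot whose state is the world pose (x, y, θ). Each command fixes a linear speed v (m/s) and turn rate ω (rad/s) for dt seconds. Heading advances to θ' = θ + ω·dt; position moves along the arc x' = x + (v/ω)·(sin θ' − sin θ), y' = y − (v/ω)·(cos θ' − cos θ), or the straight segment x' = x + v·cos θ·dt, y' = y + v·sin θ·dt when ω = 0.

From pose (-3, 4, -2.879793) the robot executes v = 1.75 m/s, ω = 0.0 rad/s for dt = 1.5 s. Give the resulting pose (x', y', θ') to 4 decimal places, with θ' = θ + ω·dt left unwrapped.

(-5.5356, 3.3206, -2.8798)

θ' = -2.8798 + 0.0·1.5 = -2.8798
ω = 0 → straight: x' = -3 + 1.75·cos(-2.8798)·1.5 = -5.5356
y' = 4 + 1.75·sin(-2.8798)·1.5 = 3.3206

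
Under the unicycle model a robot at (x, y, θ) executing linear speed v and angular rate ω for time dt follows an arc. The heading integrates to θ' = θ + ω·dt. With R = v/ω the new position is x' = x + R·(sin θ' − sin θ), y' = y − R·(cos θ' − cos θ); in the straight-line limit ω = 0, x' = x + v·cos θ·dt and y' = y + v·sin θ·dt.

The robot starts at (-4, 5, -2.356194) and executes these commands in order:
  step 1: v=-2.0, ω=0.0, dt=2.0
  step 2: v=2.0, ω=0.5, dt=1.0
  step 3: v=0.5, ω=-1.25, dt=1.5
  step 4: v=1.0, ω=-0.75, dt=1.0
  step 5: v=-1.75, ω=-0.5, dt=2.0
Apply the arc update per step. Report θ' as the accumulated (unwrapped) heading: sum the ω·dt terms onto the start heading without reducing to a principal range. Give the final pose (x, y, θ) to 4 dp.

(-4.2353, 3.4735, -5.4812)

step 1: θ'=-2.3562 (straight) → pose (-1.1716, 7.8284, -2.3562)
step 2: θ'=-1.8562 (R=4.0000) → pose (-2.1813, 6.1262, -1.8562)
step 3: θ'=-3.7312 (R=-0.4000) → pose (-2.7876, 5.9063, -3.7312)
step 4: θ'=-4.4812 (R=-1.3333) → pose (-3.3441, 6.7090, -4.4812)
step 5: θ'=-5.4812 (R=3.5000) → pose (-4.2353, 3.4735, -5.4812)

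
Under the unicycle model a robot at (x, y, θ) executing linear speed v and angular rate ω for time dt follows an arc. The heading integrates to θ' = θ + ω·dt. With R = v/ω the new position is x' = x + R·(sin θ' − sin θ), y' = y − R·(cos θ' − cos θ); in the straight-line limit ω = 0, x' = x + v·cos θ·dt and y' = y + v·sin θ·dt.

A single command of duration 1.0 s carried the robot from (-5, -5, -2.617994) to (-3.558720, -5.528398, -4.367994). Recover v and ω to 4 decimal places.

v = -1.7500, ω = -1.7500

Δθ = -4.367994 − -2.617994 = -1.750000
ω = Δθ/dt = -1.750000/1.0 = -1.7500
R = Δx/(sin θ' − sin θ) = 1.0000
v = R·ω = 1.0000·-1.7500 = -1.7500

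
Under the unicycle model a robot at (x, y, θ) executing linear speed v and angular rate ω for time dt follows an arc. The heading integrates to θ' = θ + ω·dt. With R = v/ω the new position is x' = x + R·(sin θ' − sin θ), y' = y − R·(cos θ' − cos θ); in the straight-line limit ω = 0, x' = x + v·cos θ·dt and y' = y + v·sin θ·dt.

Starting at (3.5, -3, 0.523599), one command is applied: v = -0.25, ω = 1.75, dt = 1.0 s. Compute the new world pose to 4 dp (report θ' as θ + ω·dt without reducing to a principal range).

θ' = 0.5236 + 1.75·1.0 = 2.2736
R = v/ω = -0.25/1.75 = -0.1429
x' = 3.5 + -0.1429·(sin 2.2736 − sin 0.5236) = 3.4624
y' = -3 − -0.1429·(cos 2.2736 − cos 0.5236) = -3.2161

(3.4624, -3.2161, 2.2736)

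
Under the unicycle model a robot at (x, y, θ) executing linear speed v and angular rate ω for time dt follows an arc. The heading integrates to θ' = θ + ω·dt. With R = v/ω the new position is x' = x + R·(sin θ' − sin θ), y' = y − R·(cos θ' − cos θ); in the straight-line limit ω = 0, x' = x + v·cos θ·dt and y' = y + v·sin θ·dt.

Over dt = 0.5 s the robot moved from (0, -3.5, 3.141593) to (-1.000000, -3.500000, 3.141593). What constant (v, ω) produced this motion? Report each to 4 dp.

v = 2.0000, ω = 0.0000

Δθ = 3.141593 − 3.141593 = 0.000000
ω = Δθ/dt = 0.000000/0.5 = 0.0000
ω = 0 → v = (Δx·cos θ + Δy·sin θ)/dt = 2.0000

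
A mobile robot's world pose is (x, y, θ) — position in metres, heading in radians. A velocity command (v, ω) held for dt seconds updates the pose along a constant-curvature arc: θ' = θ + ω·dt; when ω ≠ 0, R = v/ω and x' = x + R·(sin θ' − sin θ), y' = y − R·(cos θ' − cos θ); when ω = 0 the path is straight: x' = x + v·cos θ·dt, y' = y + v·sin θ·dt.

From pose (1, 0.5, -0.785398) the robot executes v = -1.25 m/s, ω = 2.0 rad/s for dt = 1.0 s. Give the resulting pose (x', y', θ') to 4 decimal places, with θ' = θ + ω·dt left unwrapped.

(-0.0277, 0.2760, 1.2146)

θ' = -0.7854 + 2.0·1.0 = 1.2146
R = v/ω = -1.25/2.0 = -0.6250
x' = 1 + -0.6250·(sin 1.2146 − sin -0.7854) = -0.0277
y' = 0.5 − -0.6250·(cos 1.2146 − cos -0.7854) = 0.2760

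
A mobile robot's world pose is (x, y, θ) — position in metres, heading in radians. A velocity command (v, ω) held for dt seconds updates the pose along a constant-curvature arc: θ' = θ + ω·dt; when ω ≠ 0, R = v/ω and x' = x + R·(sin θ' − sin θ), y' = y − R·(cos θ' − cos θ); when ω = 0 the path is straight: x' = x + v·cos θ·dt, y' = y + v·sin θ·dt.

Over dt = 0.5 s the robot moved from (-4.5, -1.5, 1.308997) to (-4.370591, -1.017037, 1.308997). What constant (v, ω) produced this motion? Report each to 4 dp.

Δθ = 1.308997 − 1.308997 = 0.000000
ω = Δθ/dt = 0.000000/0.5 = 0.0000
ω = 0 → v = (Δx·cos θ + Δy·sin θ)/dt = 1.0000

v = 1.0000, ω = 0.0000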